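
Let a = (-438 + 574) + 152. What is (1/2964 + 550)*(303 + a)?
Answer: 321149597/988 ≈ 3.2505e+5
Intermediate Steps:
a = 288 (a = 136 + 152 = 288)
(1/2964 + 550)*(303 + a) = (1/2964 + 550)*(303 + 288) = (1/2964 + 550)*591 = (1630201/2964)*591 = 321149597/988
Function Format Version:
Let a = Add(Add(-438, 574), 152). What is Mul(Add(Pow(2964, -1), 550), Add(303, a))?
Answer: Rational(321149597, 988) ≈ 3.2505e+5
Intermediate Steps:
a = 288 (a = Add(136, 152) = 288)
Mul(Add(Pow(2964, -1), 550), Add(303, a)) = Mul(Add(Pow(2964, -1), 550), Add(303, 288)) = Mul(Add(Rational(1, 2964), 550), 591) = Mul(Rational(1630201, 2964), 591) = Rational(321149597, 988)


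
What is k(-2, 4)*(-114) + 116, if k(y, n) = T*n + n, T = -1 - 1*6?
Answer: 2852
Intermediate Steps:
T = -7 (T = -1 - 6 = -7)
k(y, n) = -6*n (k(y, n) = -7*n + n = -6*n)
k(-2, 4)*(-114) + 116 = -6*4*(-114) + 116 = -24*(-114) + 116 = 2736 + 116 = 2852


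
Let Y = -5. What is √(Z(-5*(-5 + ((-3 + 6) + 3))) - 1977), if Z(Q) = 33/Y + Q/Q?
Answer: I*√49565/5 ≈ 44.526*I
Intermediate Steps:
Z(Q) = -28/5 (Z(Q) = 33/(-5) + Q/Q = 33*(-⅕) + 1 = -33/5 + 1 = -28/5)
√(Z(-5*(-5 + ((-3 + 6) + 3))) - 1977) = √(-28/5 - 1977) = √(-9913/5) = I*√49565/5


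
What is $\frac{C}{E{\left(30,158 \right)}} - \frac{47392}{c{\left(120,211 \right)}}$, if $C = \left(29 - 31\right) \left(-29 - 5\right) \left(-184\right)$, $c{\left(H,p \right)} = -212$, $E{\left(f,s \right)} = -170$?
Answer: $\frac{78744}{265} \approx 297.15$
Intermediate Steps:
$C = -12512$ ($C = \left(-2\right) \left(-34\right) \left(-184\right) = 68 \left(-184\right) = -12512$)
$\frac{C}{E{\left(30,158 \right)}} - \frac{47392}{c{\left(120,211 \right)}} = - \frac{12512}{-170} - \frac{47392}{-212} = \left(-12512\right) \left(- \frac{1}{170}\right) - - \frac{11848}{53} = \frac{368}{5} + \frac{11848}{53} = \frac{78744}{265}$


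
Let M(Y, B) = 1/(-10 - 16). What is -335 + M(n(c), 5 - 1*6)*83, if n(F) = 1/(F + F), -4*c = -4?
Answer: -8793/26 ≈ -338.19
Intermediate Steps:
c = 1 (c = -¼*(-4) = 1)
n(F) = 1/(2*F)
M(Y, B) = -1/26 (M(Y, B) = 1/(-26) = -1/26)
-335 + M(n(c), 5 - 1*6)*83 = -335 - 1/26*83 = -335 - 83/26 = -8793/26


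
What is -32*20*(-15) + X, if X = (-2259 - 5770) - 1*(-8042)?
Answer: 9613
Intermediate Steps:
X = 13 (X = -8029 + 8042 = 13)
-32*20*(-15) + X = -32*20*(-15) + 13 = -640*(-15) + 13 = 9600 + 13 = 9613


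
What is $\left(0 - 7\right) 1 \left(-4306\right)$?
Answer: $30142$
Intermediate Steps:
$\left(0 - 7\right) 1 \left(-4306\right) = \left(-7\right) 1 \left(-4306\right) = \left(-7\right) \left(-4306\right) = 30142$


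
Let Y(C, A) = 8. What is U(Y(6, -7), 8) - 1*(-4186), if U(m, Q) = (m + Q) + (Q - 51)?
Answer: 4159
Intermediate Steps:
U(m, Q) = -51 + m + 2*Q (U(m, Q) = (Q + m) + (-51 + Q) = -51 + m + 2*Q)
U(Y(6, -7), 8) - 1*(-4186) = (-51 + 8 + 2*8) - 1*(-4186) = (-51 + 8 + 16) + 4186 = -27 + 4186 = 4159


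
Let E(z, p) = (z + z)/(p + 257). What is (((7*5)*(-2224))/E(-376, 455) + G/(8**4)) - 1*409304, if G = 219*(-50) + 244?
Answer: -32304191175/96256 ≈ -3.3561e+5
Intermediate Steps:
E(z, p) = 2*z/(257 + p) (E(z, p) = (2*z)/(257 + p) = 2*z/(257 + p))
G = -10706 (G = -10950 + 244 = -10706)
(((7*5)*(-2224))/E(-376, 455) + G/(8**4)) - 1*409304 = (((7*5)*(-2224))/((2*(-376)/(257 + 455))) - 10706/(8**4)) - 1*409304 = ((35*(-2224))/((2*(-376)/712)) - 10706/4096) - 409304 = (-77840/(2*(-376)*(1/712)) - 10706*1/4096) - 409304 = (-77840/(-94/89) - 5353/2048) - 409304 = (-77840*(-89/94) - 5353/2048) - 409304 = (3463880/47 - 5353/2048) - 409304 = 7093774649/96256 - 409304 = -32304191175/96256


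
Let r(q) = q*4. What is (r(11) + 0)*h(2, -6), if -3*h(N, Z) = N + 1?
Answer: -44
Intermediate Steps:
h(N, Z) = -⅓ - N/3 (h(N, Z) = -(N + 1)/3 = -(1 + N)/3 = -⅓ - N/3)
r(q) = 4*q
(r(11) + 0)*h(2, -6) = (4*11 + 0)*(-⅓ - ⅓*2) = (44 + 0)*(-⅓ - ⅔) = 44*(-1) = -44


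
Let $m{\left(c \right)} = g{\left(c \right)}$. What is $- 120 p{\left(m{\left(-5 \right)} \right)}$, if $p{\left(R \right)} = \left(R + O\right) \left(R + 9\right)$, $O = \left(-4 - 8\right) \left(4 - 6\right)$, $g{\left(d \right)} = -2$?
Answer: $-18480$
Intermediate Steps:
$m{\left(c \right)} = -2$
$O = 24$ ($O = \left(-12\right) \left(-2\right) = 24$)
$p{\left(R \right)} = \left(9 + R\right) \left(24 + R\right)$ ($p{\left(R \right)} = \left(R + 24\right) \left(R + 9\right) = \left(24 + R\right) \left(9 + R\right) = \left(9 + R\right) \left(24 + R\right)$)
$- 120 p{\left(m{\left(-5 \right)} \right)} = - 120 \left(216 + \left(-2\right)^{2} + 33 \left(-2\right)\right) = - 120 \left(216 + 4 - 66\right) = \left(-120\right) 154 = -18480$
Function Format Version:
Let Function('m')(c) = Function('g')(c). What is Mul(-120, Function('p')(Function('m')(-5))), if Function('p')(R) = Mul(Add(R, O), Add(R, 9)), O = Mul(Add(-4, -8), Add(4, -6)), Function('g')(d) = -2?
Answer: -18480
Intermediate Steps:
Function('m')(c) = -2
O = 24 (O = Mul(-12, -2) = 24)
Function('p')(R) = Mul(Add(9, R), Add(24, R)) (Function('p')(R) = Mul(Add(R, 24), Add(R, 9)) = Mul(Add(24, R), Add(9, R)) = Mul(Add(9, R), Add(24, R)))
Mul(-120, Function('p')(Function('m')(-5))) = Mul(-120, Add(216, Pow(-2, 2), Mul(33, -2))) = Mul(-120, Add(216, 4, -66)) = Mul(-120, 154) = -18480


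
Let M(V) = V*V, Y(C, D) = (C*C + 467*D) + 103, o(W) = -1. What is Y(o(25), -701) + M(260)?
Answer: -259663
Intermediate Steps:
Y(C, D) = 103 + C² + 467*D (Y(C, D) = (C² + 467*D) + 103 = 103 + C² + 467*D)
M(V) = V²
Y(o(25), -701) + M(260) = (103 + (-1)² + 467*(-701)) + 260² = (103 + 1 - 327367) + 67600 = -327263 + 67600 = -259663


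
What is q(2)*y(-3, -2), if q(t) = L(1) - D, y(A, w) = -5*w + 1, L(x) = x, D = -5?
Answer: 66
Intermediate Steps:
y(A, w) = 1 - 5*w
q(t) = 6 (q(t) = 1 - 1*(-5) = 1 + 5 = 6)
q(2)*y(-3, -2) = 6*(1 - 5*(-2)) = 6*(1 + 10) = 6*11 = 66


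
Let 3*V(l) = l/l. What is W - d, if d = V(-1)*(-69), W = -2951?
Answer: -2928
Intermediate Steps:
V(l) = 1/3 (V(l) = (l/l)/3 = (1/3)*1 = 1/3)
d = -23 (d = (1/3)*(-69) = -23)
W - d = -2951 - 1*(-23) = -2951 + 23 = -2928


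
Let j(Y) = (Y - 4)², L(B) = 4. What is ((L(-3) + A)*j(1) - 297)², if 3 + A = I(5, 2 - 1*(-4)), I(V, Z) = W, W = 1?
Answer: 77841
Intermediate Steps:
I(V, Z) = 1
A = -2 (A = -3 + 1 = -2)
j(Y) = (-4 + Y)²
((L(-3) + A)*j(1) - 297)² = ((4 - 2)*(-4 + 1)² - 297)² = (2*(-3)² - 297)² = (2*9 - 297)² = (18 - 297)² = (-279)² = 77841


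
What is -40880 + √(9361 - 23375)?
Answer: -40880 + 7*I*√286 ≈ -40880.0 + 118.38*I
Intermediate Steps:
-40880 + √(9361 - 23375) = -40880 + √(-14014) = -40880 + 7*I*√286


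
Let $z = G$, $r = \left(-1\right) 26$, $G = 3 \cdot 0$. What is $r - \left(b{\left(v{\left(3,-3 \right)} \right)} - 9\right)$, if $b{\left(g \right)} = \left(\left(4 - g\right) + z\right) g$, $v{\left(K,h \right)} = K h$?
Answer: $100$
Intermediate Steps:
$G = 0$
$r = -26$
$z = 0$
$b{\left(g \right)} = g \left(4 - g\right)$ ($b{\left(g \right)} = \left(\left(4 - g\right) + 0\right) g = \left(4 - g\right) g = g \left(4 - g\right)$)
$r - \left(b{\left(v{\left(3,-3 \right)} \right)} - 9\right) = -26 - \left(3 \left(-3\right) \left(4 - 3 \left(-3\right)\right) - 9\right) = -26 - \left(- 9 \left(4 - -9\right) - 9\right) = -26 - \left(- 9 \left(4 + 9\right) - 9\right) = -26 - \left(\left(-9\right) 13 - 9\right) = -26 - \left(-117 - 9\right) = -26 - -126 = -26 + 126 = 100$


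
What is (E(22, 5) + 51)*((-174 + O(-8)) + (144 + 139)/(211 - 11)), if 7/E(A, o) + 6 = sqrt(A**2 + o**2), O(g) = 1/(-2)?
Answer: -15209451/1720 - 22029*sqrt(509)/8600 ≈ -8900.5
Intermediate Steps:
O(g) = -1/2
E(A, o) = 7/(-6 + sqrt(A**2 + o**2))
(E(22, 5) + 51)*((-174 + O(-8)) + (144 + 139)/(211 - 11)) = (7/(-6 + sqrt(22**2 + 5**2)) + 51)*((-174 - 1/2) + (144 + 139)/(211 - 11)) = (7/(-6 + sqrt(484 + 25)) + 51)*(-349/2 + 283/200) = (7/(-6 + sqrt(509)) + 51)*(-349/2 + 283*(1/200)) = (51 + 7/(-6 + sqrt(509)))*(-349/2 + 283/200) = (51 + 7/(-6 + sqrt(509)))*(-34617/200) = -1765467/200 - 242319/(200*(-6 + sqrt(509)))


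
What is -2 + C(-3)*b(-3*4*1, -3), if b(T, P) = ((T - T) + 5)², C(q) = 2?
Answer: 48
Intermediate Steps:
b(T, P) = 25 (b(T, P) = (0 + 5)² = 5² = 25)
-2 + C(-3)*b(-3*4*1, -3) = -2 + 2*25 = -2 + 50 = 48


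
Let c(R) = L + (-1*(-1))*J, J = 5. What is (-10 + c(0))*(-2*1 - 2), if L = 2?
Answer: 12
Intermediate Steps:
c(R) = 7 (c(R) = 2 - 1*(-1)*5 = 2 + 1*5 = 2 + 5 = 7)
(-10 + c(0))*(-2*1 - 2) = (-10 + 7)*(-2*1 - 2) = -3*(-2 - 2) = -3*(-4) = 12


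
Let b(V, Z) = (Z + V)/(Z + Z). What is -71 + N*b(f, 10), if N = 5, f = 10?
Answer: -66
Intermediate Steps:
b(V, Z) = (V + Z)/(2*Z) (b(V, Z) = (V + Z)/((2*Z)) = (V + Z)*(1/(2*Z)) = (V + Z)/(2*Z))
-71 + N*b(f, 10) = -71 + 5*((½)*(10 + 10)/10) = -71 + 5*((½)*(⅒)*20) = -71 + 5*1 = -71 + 5 = -66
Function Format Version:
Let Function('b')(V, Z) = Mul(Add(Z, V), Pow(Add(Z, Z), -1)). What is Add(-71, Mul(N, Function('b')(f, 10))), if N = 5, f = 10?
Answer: -66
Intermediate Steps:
Function('b')(V, Z) = Mul(Rational(1, 2), Pow(Z, -1), Add(V, Z)) (Function('b')(V, Z) = Mul(Add(V, Z), Pow(Mul(2, Z), -1)) = Mul(Add(V, Z), Mul(Rational(1, 2), Pow(Z, -1))) = Mul(Rational(1, 2), Pow(Z, -1), Add(V, Z)))
Add(-71, Mul(N, Function('b')(f, 10))) = Add(-71, Mul(5, Mul(Rational(1, 2), Pow(10, -1), Add(10, 10)))) = Add(-71, Mul(5, Mul(Rational(1, 2), Rational(1, 10), 20))) = Add(-71, Mul(5, 1)) = Add(-71, 5) = -66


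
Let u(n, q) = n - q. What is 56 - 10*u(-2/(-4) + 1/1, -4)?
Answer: 1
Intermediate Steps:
56 - 10*u(-2/(-4) + 1/1, -4) = 56 - 10*((-2/(-4) + 1/1) - 1*(-4)) = 56 - 10*((-2*(-¼) + 1*1) + 4) = 56 - 10*((½ + 1) + 4) = 56 - 10*(3/2 + 4) = 56 - 10*11/2 = 56 - 55 = 1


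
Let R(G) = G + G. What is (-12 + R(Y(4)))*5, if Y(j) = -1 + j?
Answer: -30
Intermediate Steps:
R(G) = 2*G
(-12 + R(Y(4)))*5 = (-12 + 2*(-1 + 4))*5 = (-12 + 2*3)*5 = (-12 + 6)*5 = -6*5 = -30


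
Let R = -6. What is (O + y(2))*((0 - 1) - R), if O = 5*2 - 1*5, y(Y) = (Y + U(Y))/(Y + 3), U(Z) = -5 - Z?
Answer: 20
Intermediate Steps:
y(Y) = -5/(3 + Y) (y(Y) = (Y + (-5 - Y))/(Y + 3) = -5/(3 + Y))
O = 5 (O = 10 - 5 = 5)
(O + y(2))*((0 - 1) - R) = (5 - 5/(3 + 2))*((0 - 1) - 1*(-6)) = (5 - 5/5)*(-1 + 6) = (5 - 5*⅕)*5 = (5 - 1)*5 = 4*5 = 20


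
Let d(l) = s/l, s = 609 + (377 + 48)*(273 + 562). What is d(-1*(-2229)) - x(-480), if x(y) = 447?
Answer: -640879/2229 ≈ -287.52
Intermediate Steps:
s = 355484 (s = 609 + 425*835 = 609 + 354875 = 355484)
d(l) = 355484/l
d(-1*(-2229)) - x(-480) = 355484/((-1*(-2229))) - 1*447 = 355484/2229 - 447 = -640879/2229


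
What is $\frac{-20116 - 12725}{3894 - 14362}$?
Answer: $\frac{32841}{10468} \approx 3.1373$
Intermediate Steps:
$\frac{-20116 - 12725}{3894 - 14362} = - \frac{32841}{-10468} = \left(-32841\right) \left(- \frac{1}{10468}\right) = \frac{32841}{10468}$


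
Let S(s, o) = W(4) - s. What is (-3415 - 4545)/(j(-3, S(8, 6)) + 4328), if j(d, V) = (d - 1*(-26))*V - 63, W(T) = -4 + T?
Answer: -7960/4081 ≈ -1.9505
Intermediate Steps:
S(s, o) = -s (S(s, o) = (-4 + 4) - s = 0 - s = -s)
j(d, V) = -63 + V*(26 + d) (j(d, V) = (d + 26)*V - 63 = (26 + d)*V - 63 = V*(26 + d) - 63 = -63 + V*(26 + d))
(-3415 - 4545)/(j(-3, S(8, 6)) + 4328) = (-3415 - 4545)/((-63 + 26*(-1*8) - 1*8*(-3)) + 4328) = -7960/((-63 + 26*(-8) - 8*(-3)) + 4328) = -7960/((-63 - 208 + 24) + 4328) = -7960/(-247 + 4328) = -7960/4081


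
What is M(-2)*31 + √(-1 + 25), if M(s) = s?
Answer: -62 + 2*√6 ≈ -57.101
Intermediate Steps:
M(-2)*31 + √(-1 + 25) = -2*31 + √(-1 + 25) = -62 + √24 = -62 + 2*√6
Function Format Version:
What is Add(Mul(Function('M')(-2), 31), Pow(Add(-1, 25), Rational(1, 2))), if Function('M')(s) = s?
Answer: Add(-62, Mul(2, Pow(6, Rational(1, 2)))) ≈ -57.101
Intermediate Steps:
Add(Mul(Function('M')(-2), 31), Pow(Add(-1, 25), Rational(1, 2))) = Add(Mul(-2, 31), Pow(Add(-1, 25), Rational(1, 2))) = Add(-62, Pow(24, Rational(1, 2))) = Add(-62, Mul(2, Pow(6, Rational(1, 2))))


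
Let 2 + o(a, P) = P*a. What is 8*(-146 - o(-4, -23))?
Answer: -1888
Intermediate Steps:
o(a, P) = -2 + P*a
8*(-146 - o(-4, -23)) = 8*(-146 - (-2 - 23*(-4))) = 8*(-146 - (-2 + 92)) = 8*(-146 - 1*90) = 8*(-146 - 90) = 8*(-236) = -1888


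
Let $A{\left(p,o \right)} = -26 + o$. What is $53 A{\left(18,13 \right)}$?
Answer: $-689$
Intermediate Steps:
$53 A{\left(18,13 \right)} = 53 \left(-26 + 13\right) = 53 \left(-13\right) = -689$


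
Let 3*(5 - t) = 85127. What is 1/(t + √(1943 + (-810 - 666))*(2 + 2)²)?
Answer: -31917/905372072 - 9*√467/452686036 ≈ -3.5683e-5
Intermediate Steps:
t = -85112/3 (t = 5 - ⅓*85127 = 5 - 85127/3 = -85112/3 ≈ -28371.)
1/(t + √(1943 + (-810 - 666))*(2 + 2)²) = 1/(-85112/3 + √(1943 + (-810 - 666))*(2 + 2)²) = 1/(-85112/3 + √(1943 - 1476)*4²) = 1/(-85112/3 + √467*16) = 1/(-85112/3 + 16*√467)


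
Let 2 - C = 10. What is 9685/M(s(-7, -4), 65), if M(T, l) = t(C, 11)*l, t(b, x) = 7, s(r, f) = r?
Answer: 149/7 ≈ 21.286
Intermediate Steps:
C = -8 (C = 2 - 1*10 = 2 - 10 = -8)
M(T, l) = 7*l
9685/M(s(-7, -4), 65) = 9685/((7*65)) = 9685/455 = 9685*(1/455) = 149/7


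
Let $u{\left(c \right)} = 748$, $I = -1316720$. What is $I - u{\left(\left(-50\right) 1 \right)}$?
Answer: $-1317468$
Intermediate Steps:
$I - u{\left(\left(-50\right) 1 \right)} = -1316720 - 748 = -1317468$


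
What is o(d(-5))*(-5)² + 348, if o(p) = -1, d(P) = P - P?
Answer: 323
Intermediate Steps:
d(P) = 0
o(d(-5))*(-5)² + 348 = -1*(-5)² + 348 = -1*25 + 348 = -25 + 348 = 323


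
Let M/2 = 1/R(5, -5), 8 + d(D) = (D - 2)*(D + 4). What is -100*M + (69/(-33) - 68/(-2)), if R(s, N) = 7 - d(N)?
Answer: 76/11 ≈ 6.9091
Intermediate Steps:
d(D) = -8 + (-2 + D)*(4 + D) (d(D) = -8 + (D - 2)*(D + 4) = -8 + (-2 + D)*(4 + D))
R(s, N) = 23 - N² - 2*N (R(s, N) = 7 - (-16 + N² + 2*N) = 7 + (16 - N² - 2*N) = 23 - N² - 2*N)
M = ¼ (M = 2/(23 - 1*(-5)² - 2*(-5)) = 2/(23 - 1*25 + 10) = 2/(23 - 25 + 10) = 2/8 = 2*(⅛) = ¼ ≈ 0.25000)
-100*M + (69/(-33) - 68/(-2)) = -100*¼ + (69/(-33) - 68/(-2)) = -25 + (69*(-1/33) - 68*(-½)) = -25 + (-23/11 + 34) = -25 + 351/11 = 76/11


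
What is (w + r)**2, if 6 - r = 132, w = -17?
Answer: 20449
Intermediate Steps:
r = -126 (r = 6 - 1*132 = 6 - 132 = -126)
(w + r)**2 = (-17 - 126)**2 = (-143)**2 = 20449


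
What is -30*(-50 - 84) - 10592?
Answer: -6572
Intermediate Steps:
-30*(-50 - 84) - 10592 = -30*(-134) - 10592 = 4020 - 10592 = -6572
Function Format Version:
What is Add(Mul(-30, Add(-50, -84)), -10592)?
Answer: -6572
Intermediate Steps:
Add(Mul(-30, Add(-50, -84)), -10592) = Add(Mul(-30, -134), -10592) = Add(4020, -10592) = -6572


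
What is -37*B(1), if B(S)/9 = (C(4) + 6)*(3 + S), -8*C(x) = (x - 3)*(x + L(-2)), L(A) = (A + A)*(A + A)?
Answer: -4662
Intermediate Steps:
L(A) = 4*A² (L(A) = (2*A)*(2*A) = 4*A²)
C(x) = -(-3 + x)*(16 + x)/8 (C(x) = -(x - 3)*(x + 4*(-2)²)/8 = -(-3 + x)*(x + 4*4)/8 = -(-3 + x)*(x + 16)/8 = -(-3 + x)*(16 + x)/8)
B(S) = 189/2 + 63*S/2 (B(S) = 9*(((6 - 13/8*4 - ⅛*4²) + 6)*(3 + S)) = 9*(((6 - 13/2 - ⅛*16) + 6)*(3 + S)) = 9*(((6 - 13/2 - 2) + 6)*(3 + S)) = 9*((-5/2 + 6)*(3 + S)) = 9*(7*(3 + S)/2) = 9*(21/2 + 7*S/2) = 189/2 + 63*S/2)
-37*B(1) = -37*(189/2 + (63/2)*1) = -37*(189/2 + 63/2) = -37*126 = -4662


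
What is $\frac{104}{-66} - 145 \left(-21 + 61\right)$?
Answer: $- \frac{191452}{33} \approx -5801.6$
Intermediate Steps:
$\frac{104}{-66} - 145 \left(-21 + 61\right) = 104 \left(- \frac{1}{66}\right) - 5800 = - \frac{52}{33} - 5800 = - \frac{191452}{33}$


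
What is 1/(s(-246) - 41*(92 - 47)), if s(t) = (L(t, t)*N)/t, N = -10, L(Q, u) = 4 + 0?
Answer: -123/226915 ≈ -0.00054205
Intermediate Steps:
L(Q, u) = 4
s(t) = -40/t (s(t) = (4*(-10))/t = -40/t)
1/(s(-246) - 41*(92 - 47)) = 1/(-40/(-246) - 41*(92 - 47)) = 1/(-40*(-1/246) - 41*45) = 1/(20/123 - 1845) = 1/(-226915/123) = -123/226915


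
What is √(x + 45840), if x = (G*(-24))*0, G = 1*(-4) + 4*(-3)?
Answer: 4*√2865 ≈ 214.10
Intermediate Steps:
G = -16 (G = -4 - 12 = -16)
x = 0 (x = -16*(-24)*0 = 384*0 = 0)
√(x + 45840) = √(0 + 45840) = √45840 = 4*√2865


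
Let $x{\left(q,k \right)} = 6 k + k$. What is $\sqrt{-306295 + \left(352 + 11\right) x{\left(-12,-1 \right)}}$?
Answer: $2 i \sqrt{77209} \approx 555.73 i$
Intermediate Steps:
$x{\left(q,k \right)} = 7 k$
$\sqrt{-306295 + \left(352 + 11\right) x{\left(-12,-1 \right)}} = \sqrt{-306295 + \left(352 + 11\right) 7 \left(-1\right)} = \sqrt{-306295 + 363 \left(-7\right)} = \sqrt{-306295 - 2541} = \sqrt{-308836} = 2 i \sqrt{77209}$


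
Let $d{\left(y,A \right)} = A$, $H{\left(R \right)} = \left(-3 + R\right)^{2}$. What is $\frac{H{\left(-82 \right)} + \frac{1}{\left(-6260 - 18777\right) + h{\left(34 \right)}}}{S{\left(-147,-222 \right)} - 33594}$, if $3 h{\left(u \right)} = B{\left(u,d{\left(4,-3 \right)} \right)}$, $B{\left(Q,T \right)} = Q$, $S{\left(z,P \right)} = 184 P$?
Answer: $- \frac{271215661}{2794441017} \approx -0.097055$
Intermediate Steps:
$h{\left(u \right)} = \frac{u}{3}$
$\frac{H{\left(-82 \right)} + \frac{1}{\left(-6260 - 18777\right) + h{\left(34 \right)}}}{S{\left(-147,-222 \right)} - 33594} = \frac{\left(-3 - 82\right)^{2} + \frac{1}{\left(-6260 - 18777\right) + \frac{1}{3} \cdot 34}}{184 \left(-222\right) - 33594} = \frac{\left(-85\right)^{2} + \frac{1}{\left(-6260 - 18777\right) + \frac{34}{3}}}{-40848 - 33594} = \frac{7225 + \frac{1}{-25037 + \frac{34}{3}}}{-74442} = \left(7225 + \frac{1}{- \frac{75077}{3}}\right) \left(- \frac{1}{74442}\right) = \left(7225 - \frac{3}{75077}\right) \left(- \frac{1}{74442}\right) = \frac{542431322}{75077} \left(- \frac{1}{74442}\right) = - \frac{271215661}{2794441017}$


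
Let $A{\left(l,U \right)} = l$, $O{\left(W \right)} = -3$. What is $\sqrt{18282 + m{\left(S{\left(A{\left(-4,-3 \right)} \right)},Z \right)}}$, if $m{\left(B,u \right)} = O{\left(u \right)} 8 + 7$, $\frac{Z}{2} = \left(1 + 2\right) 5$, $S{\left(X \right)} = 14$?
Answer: $\sqrt{18265} \approx 135.15$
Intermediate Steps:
$Z = 30$ ($Z = 2 \left(1 + 2\right) 5 = 2 \cdot 3 \cdot 5 = 2 \cdot 15 = 30$)
$m{\left(B,u \right)} = -17$ ($m{\left(B,u \right)} = \left(-3\right) 8 + 7 = -24 + 7 = -17$)
$\sqrt{18282 + m{\left(S{\left(A{\left(-4,-3 \right)} \right)},Z \right)}} = \sqrt{18282 - 17} = \sqrt{18265}$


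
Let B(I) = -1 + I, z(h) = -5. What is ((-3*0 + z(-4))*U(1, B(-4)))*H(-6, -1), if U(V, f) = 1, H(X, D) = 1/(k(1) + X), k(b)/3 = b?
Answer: 5/3 ≈ 1.6667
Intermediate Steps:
k(b) = 3*b
H(X, D) = 1/(3 + X) (H(X, D) = 1/(3*1 + X) = 1/(3 + X))
((-3*0 + z(-4))*U(1, B(-4)))*H(-6, -1) = ((-3*0 - 5)*1)/(3 - 6) = ((0 - 5)*1)/(-3) = -5*1*(-⅓) = -5*(-⅓) = 5/3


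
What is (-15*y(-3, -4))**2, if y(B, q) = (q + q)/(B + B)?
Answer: 400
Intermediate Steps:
y(B, q) = q/B (y(B, q) = (2*q)/((2*B)) = (2*q)*(1/(2*B)) = q/B)
(-15*y(-3, -4))**2 = (-(-60)/(-3))**2 = (-(-60)*(-1)/3)**2 = (-15*4/3)**2 = (-20)**2 = 400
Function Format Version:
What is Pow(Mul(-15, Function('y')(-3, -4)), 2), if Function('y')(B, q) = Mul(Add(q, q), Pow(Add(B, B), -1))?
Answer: 400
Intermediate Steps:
Function('y')(B, q) = Mul(q, Pow(B, -1)) (Function('y')(B, q) = Mul(Mul(2, q), Pow(Mul(2, B), -1)) = Mul(Mul(2, q), Mul(Rational(1, 2), Pow(B, -1))) = Mul(q, Pow(B, -1)))
Pow(Mul(-15, Function('y')(-3, -4)), 2) = Pow(Mul(-15, Mul(-4, Pow(-3, -1))), 2) = Pow(Mul(-15, Mul(-4, Rational(-1, 3))), 2) = Pow(Mul(-15, Rational(4, 3)), 2) = Pow(-20, 2) = 400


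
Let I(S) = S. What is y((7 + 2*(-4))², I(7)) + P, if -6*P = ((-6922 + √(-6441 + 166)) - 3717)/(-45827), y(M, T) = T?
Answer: 1914095/274962 + 5*I*√251/274962 ≈ 6.9613 + 0.00028809*I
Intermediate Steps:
P = -10639/274962 + 5*I*√251/274962 (P = -((-6922 + √(-6441 + 166)) - 3717)/(6*(-45827)) = -((-6922 + √(-6275)) - 3717)*(-1)/(6*45827) = -((-6922 + 5*I*√251) - 3717)*(-1)/(6*45827) = -(-10639 + 5*I*√251)*(-1)/(6*45827) = -(10639/45827 - 5*I*√251/45827)/6 = -10639/274962 + 5*I*√251/274962 ≈ -0.038693 + 0.00028809*I)
y((7 + 2*(-4))², I(7)) + P = 7 + (-10639/274962 + 5*I*√251/274962) = 1914095/274962 + 5*I*√251/274962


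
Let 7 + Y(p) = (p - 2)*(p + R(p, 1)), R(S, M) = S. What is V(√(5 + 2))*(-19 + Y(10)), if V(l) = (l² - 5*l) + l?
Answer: 938 - 536*√7 ≈ -480.12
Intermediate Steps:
V(l) = l² - 4*l
Y(p) = -7 + 2*p*(-2 + p) (Y(p) = -7 + (p - 2)*(p + p) = -7 + (-2 + p)*(2*p) = -7 + 2*p*(-2 + p))
V(√(5 + 2))*(-19 + Y(10)) = (√(5 + 2)*(-4 + √(5 + 2)))*(-19 + (-7 - 4*10 + 2*10²)) = (√7*(-4 + √7))*(-19 + (-7 - 40 + 2*100)) = (√7*(-4 + √7))*(-19 + (-7 - 40 + 200)) = (√7*(-4 + √7))*(-19 + 153) = (√7*(-4 + √7))*134 = 134*√7*(-4 + √7)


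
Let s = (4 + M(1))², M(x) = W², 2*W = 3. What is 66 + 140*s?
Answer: 22139/4 ≈ 5534.8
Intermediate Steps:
W = 3/2 (W = (½)*3 = 3/2 ≈ 1.5000)
M(x) = 9/4 (M(x) = (3/2)² = 9/4)
s = 625/16 (s = (4 + 9/4)² = (25/4)² = 625/16 ≈ 39.063)
66 + 140*s = 66 + 140*(625/16) = 66 + 21875/4 = 22139/4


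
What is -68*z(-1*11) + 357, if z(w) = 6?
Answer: -51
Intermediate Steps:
-68*z(-1*11) + 357 = -68*6 + 357 = -408 + 357 = -51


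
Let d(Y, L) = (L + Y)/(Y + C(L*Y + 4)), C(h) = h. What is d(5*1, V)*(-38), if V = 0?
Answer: -190/9 ≈ -21.111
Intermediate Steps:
d(Y, L) = (L + Y)/(4 + Y + L*Y) (d(Y, L) = (L + Y)/(Y + (L*Y + 4)) = (L + Y)/(Y + (4 + L*Y)) = (L + Y)/(4 + Y + L*Y))
d(5*1, V)*(-38) = ((0 + 5*1)/(4 + 5*1 + 0*(5*1)))*(-38) = ((0 + 5)/(4 + 5 + 0*5))*(-38) = (5/(4 + 5 + 0))*(-38) = (5/9)*(-38) = -190/9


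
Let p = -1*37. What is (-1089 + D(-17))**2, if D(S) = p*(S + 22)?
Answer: 1623076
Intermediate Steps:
p = -37
D(S) = -814 - 37*S (D(S) = -37*(S + 22) = -37*(22 + S) = -814 - 37*S)
(-1089 + D(-17))**2 = (-1089 + (-814 - 37*(-17)))**2 = (-1089 + (-814 + 629))**2 = (-1089 - 185)**2 = (-1274)**2 = 1623076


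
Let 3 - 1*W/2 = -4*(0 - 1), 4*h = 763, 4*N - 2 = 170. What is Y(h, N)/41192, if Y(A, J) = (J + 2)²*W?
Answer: -2025/20596 ≈ -0.098320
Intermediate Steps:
N = 43 (N = ½ + (¼)*170 = ½ + 85/2 = 43)
h = 763/4 (h = (¼)*763 = 763/4 ≈ 190.75)
W = -2 (W = 6 - (-8)*(0 - 1) = 6 - (-8)*(-1) = 6 - 2*4 = 6 - 8 = -2)
Y(A, J) = -2*(2 + J)² (Y(A, J) = (J + 2)²*(-2) = (2 + J)²*(-2) = -2*(2 + J)²)
Y(h, N)/41192 = -2*(2 + 43)²/41192 = -2*45²*(1/41192) = -2*2025*(1/41192) = -4050*1/41192 = -2025/20596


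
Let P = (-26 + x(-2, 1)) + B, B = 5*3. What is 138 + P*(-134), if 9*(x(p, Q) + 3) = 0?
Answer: 2014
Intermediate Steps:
B = 15
x(p, Q) = -3 (x(p, Q) = -3 + (⅑)*0 = -3 + 0 = -3)
P = -14 (P = (-26 - 3) + 15 = -29 + 15 = -14)
138 + P*(-134) = 138 - 14*(-134) = 138 + 1876 = 2014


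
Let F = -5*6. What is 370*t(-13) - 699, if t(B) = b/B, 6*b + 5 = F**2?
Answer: -192836/39 ≈ -4944.5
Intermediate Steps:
F = -30
b = 895/6 (b = -5/6 + (1/6)*(-30)**2 = -5/6 + (1/6)*900 = -5/6 + 150 = 895/6 ≈ 149.17)
t(B) = 895/(6*B)
370*t(-13) - 699 = 370*((895/6)/(-13)) - 699 = 370*((895/6)*(-1/13)) - 699 = 370*(-895/78) - 699 = -165575/39 - 699 = -192836/39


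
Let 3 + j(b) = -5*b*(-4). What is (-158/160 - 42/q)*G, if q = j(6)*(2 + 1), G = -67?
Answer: 694321/9360 ≈ 74.180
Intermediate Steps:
j(b) = -3 + 20*b (j(b) = -3 - 5*b*(-4) = -3 + 20*b)
q = 351 (q = (-3 + 20*6)*(2 + 1) = (-3 + 120)*3 = 117*3 = 351)
(-158/160 - 42/q)*G = (-158/160 - 42/351)*(-67) = (-158*1/160 - 42*1/351)*(-67) = (-79/80 - 14/117)*(-67) = -10363/9360*(-67) = 694321/9360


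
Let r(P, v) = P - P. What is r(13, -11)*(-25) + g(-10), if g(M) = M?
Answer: -10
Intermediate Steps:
r(P, v) = 0
r(13, -11)*(-25) + g(-10) = 0*(-25) - 10 = 0 - 10 = -10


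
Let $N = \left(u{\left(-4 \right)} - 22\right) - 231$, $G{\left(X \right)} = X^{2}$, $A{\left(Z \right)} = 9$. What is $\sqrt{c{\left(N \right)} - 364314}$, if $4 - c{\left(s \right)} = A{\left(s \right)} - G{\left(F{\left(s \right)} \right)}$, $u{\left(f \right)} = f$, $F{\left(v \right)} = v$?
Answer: $i \sqrt{298270} \approx 546.14 i$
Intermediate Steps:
$N = -257$ ($N = \left(-4 - 22\right) - 231 = -26 - 231 = -257$)
$c{\left(s \right)} = -5 + s^{2}$ ($c{\left(s \right)} = 4 - \left(9 - s^{2}\right) = 4 + \left(-9 + s^{2}\right) = -5 + s^{2}$)
$\sqrt{c{\left(N \right)} - 364314} = \sqrt{\left(-5 + \left(-257\right)^{2}\right) - 364314} = \sqrt{\left(-5 + 66049\right) - 364314} = \sqrt{66044 - 364314} = \sqrt{-298270} = i \sqrt{298270}$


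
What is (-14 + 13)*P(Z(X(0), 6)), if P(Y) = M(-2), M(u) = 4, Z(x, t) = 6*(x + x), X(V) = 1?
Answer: -4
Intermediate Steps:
Z(x, t) = 12*x (Z(x, t) = 6*(2*x) = 12*x)
P(Y) = 4
(-14 + 13)*P(Z(X(0), 6)) = (-14 + 13)*4 = -1*4 = -4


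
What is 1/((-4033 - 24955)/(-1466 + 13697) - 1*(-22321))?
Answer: 12231/272979163 ≈ 4.4806e-5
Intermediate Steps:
1/((-4033 - 24955)/(-1466 + 13697) - 1*(-22321)) = 1/(-28988/12231 + 22321) = 1/(272979163/12231) = 12231/272979163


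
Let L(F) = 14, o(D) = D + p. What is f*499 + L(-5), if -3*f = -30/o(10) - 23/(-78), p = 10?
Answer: 25091/117 ≈ 214.45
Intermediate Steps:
o(D) = 10 + D (o(D) = D + 10 = 10 + D)
f = 47/117 (f = -(-30/(10 + 10) - 23/(-78))/3 = -(-30/20 - 23*(-1/78))/3 = -(-30*1/20 + 23/78)/3 = -(-3/2 + 23/78)/3 = -1/3*(-47/39) = 47/117 ≈ 0.40171)
f*499 + L(-5) = (47/117)*499 + 14 = 23453/117 + 14 = 25091/117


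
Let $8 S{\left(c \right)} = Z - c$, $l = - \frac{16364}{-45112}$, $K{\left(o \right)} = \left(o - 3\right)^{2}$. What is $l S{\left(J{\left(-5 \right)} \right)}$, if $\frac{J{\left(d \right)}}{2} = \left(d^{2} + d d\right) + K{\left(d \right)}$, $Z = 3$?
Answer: $- \frac{920475}{90224} \approx -10.202$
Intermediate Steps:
$K{\left(o \right)} = \left(-3 + o\right)^{2}$
$J{\left(d \right)} = 2 \left(-3 + d\right)^{2} + 4 d^{2}$ ($J{\left(d \right)} = 2 \left(\left(d^{2} + d d\right) + \left(-3 + d\right)^{2}\right) = 2 \left(\left(d^{2} + d^{2}\right) + \left(-3 + d\right)^{2}\right) = 2 \left(2 d^{2} + \left(-3 + d\right)^{2}\right) = 2 \left(\left(-3 + d\right)^{2} + 2 d^{2}\right) = 2 \left(-3 + d\right)^{2} + 4 d^{2}$)
$l = \frac{4091}{11278}$ ($l = \left(-16364\right) \left(- \frac{1}{45112}\right) = \frac{4091}{11278} \approx 0.36274$)
$S{\left(c \right)} = \frac{3}{8} - \frac{c}{8}$ ($S{\left(c \right)} = \frac{3 - c}{8} = \frac{3}{8} - \frac{c}{8}$)
$l S{\left(J{\left(-5 \right)} \right)} = \frac{4091 \left(\frac{3}{8} - \frac{18 - -60 + 6 \left(-5\right)^{2}}{8}\right)}{11278} = \frac{4091 \left(\frac{3}{8} - \frac{18 + 60 + 6 \cdot 25}{8}\right)}{11278} = \frac{4091 \left(\frac{3}{8} - \frac{18 + 60 + 150}{8}\right)}{11278} = \frac{4091 \left(\frac{3}{8} - \frac{57}{2}\right)}{11278} = \frac{4091}{11278} \left(- \frac{225}{8}\right) = - \frac{920475}{90224}$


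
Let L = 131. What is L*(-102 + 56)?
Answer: -6026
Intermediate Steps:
L*(-102 + 56) = 131*(-102 + 56) = 131*(-46) = -6026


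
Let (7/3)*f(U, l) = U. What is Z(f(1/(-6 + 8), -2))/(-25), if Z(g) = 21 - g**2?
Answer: -4107/4900 ≈ -0.83816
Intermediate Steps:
f(U, l) = 3*U/7
Z(f(1/(-6 + 8), -2))/(-25) = (21 - (3/(7*(-6 + 8)))**2)/(-25) = -(21 - ((3/7)/2)**2)/25 = -(21 - ((3/7)*(1/2))**2)/25 = -(21 - (3/14)**2)/25 = -(21 - 1*9/196)/25 = -(21 - 9/196)/25 = -1/25*4107/196 = -4107/4900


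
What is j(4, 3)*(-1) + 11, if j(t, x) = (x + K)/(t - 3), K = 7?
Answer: 1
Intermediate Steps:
j(t, x) = (7 + x)/(-3 + t) (j(t, x) = (x + 7)/(t - 3) = (7 + x)/(-3 + t))
j(4, 3)*(-1) + 11 = ((7 + 3)/(-3 + 4))*(-1) + 11 = (10/1)*(-1) + 11 = (1*10)*(-1) + 11 = 10*(-1) + 11 = -10 + 11 = 1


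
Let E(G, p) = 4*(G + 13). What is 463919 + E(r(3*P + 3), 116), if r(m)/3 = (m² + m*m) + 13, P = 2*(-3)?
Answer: 469527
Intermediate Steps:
P = -6
r(m) = 39 + 6*m² (r(m) = 3*((m² + m*m) + 13) = 3*((m² + m²) + 13) = 3*(2*m² + 13) = 3*(13 + 2*m²) = 39 + 6*m²)
E(G, p) = 52 + 4*G (E(G, p) = 4*(13 + G) = 52 + 4*G)
463919 + E(r(3*P + 3), 116) = 463919 + (52 + 4*(39 + 6*(3*(-6) + 3)²)) = 463919 + (52 + 4*(39 + 6*(-18 + 3)²)) = 463919 + (52 + 4*(39 + 6*(-15)²)) = 463919 + (52 + 4*(39 + 6*225)) = 463919 + (52 + 4*(39 + 1350)) = 463919 + (52 + 4*1389) = 463919 + (52 + 5556) = 463919 + 5608 = 469527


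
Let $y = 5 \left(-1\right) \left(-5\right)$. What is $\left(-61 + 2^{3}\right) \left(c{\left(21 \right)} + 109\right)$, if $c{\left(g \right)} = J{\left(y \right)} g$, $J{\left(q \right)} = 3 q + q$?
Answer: $-117077$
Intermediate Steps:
$y = 25$ ($y = \left(-5\right) \left(-5\right) = 25$)
$J{\left(q \right)} = 4 q$
$c{\left(g \right)} = 100 g$ ($c{\left(g \right)} = 4 \cdot 25 g = 100 g$)
$\left(-61 + 2^{3}\right) \left(c{\left(21 \right)} + 109\right) = \left(-61 + 2^{3}\right) \left(100 \cdot 21 + 109\right) = \left(-61 + 8\right) \left(2100 + 109\right) = \left(-53\right) 2209 = -117077$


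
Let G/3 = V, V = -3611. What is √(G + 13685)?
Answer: 2*√713 ≈ 53.404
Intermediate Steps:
G = -10833 (G = 3*(-3611) = -10833)
√(G + 13685) = √(-10833 + 13685) = √2852 = 2*√713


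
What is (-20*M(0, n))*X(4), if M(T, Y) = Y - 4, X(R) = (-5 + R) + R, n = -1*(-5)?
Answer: -60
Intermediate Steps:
n = 5
X(R) = -5 + 2*R
M(T, Y) = -4 + Y
(-20*M(0, n))*X(4) = (-20*(-4 + 5))*(-5 + 2*4) = (-20*1)*(-5 + 8) = -20*3 = -60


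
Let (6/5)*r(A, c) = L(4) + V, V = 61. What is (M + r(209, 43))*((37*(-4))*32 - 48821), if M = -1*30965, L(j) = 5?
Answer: 1655446870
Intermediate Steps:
r(A, c) = 55 (r(A, c) = 5*(5 + 61)/6 = (⅚)*66 = 55)
M = -30965
(M + r(209, 43))*((37*(-4))*32 - 48821) = (-30965 + 55)*((37*(-4))*32 - 48821) = -30910*(-148*32 - 48821) = -30910*(-4736 - 48821) = -30910*(-53557) = 1655446870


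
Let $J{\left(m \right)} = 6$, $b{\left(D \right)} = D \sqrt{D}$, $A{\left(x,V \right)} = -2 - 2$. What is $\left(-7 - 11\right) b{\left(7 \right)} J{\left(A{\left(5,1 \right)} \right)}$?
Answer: $- 756 \sqrt{7} \approx -2000.2$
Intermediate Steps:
$A{\left(x,V \right)} = -4$
$b{\left(D \right)} = D^{\frac{3}{2}}$
$\left(-7 - 11\right) b{\left(7 \right)} J{\left(A{\left(5,1 \right)} \right)} = \left(-7 - 11\right) 7^{\frac{3}{2}} \cdot 6 = - 18 \cdot 7 \sqrt{7} \cdot 6 = - 126 \sqrt{7} \cdot 6 = - 756 \sqrt{7}$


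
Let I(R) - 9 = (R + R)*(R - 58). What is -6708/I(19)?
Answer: 2236/491 ≈ 4.5540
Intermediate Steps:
I(R) = 9 + 2*R*(-58 + R) (I(R) = 9 + (R + R)*(R - 58) = 9 + (2*R)*(-58 + R) = 9 + 2*R*(-58 + R))
-6708/I(19) = -6708/(9 - 116*19 + 2*19**2) = -6708/(9 - 2204 + 2*361) = -6708/(9 - 2204 + 722) = -6708/(-1473) = -6708*(-1/1473) = 2236/491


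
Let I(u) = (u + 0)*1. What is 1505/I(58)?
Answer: 1505/58 ≈ 25.948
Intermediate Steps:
I(u) = u (I(u) = u*1 = u)
1505/I(58) = 1505/58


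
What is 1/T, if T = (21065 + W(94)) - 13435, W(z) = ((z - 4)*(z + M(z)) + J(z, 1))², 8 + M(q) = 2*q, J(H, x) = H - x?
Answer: 1/612718639 ≈ 1.6321e-9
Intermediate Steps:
M(q) = -8 + 2*q
W(z) = (-1 + z + (-8 + 3*z)*(-4 + z))² (W(z) = ((z - 4)*(z + (-8 + 2*z)) + (z - 1*1))² = ((-4 + z)*(-8 + 3*z) + (z - 1))² = ((-8 + 3*z)*(-4 + z) + (-1 + z))² = (-1 + z + (-8 + 3*z)*(-4 + z))²)
T = 612718639 (T = (21065 + (-31 - 3*94² + 19*94)²) - 13435 = (21065 + (-31 - 3*8836 + 1786)²) - 13435 = (21065 + (-31 - 26508 + 1786)²) - 13435 = (21065 + (-24753)²) - 13435 = (21065 + 612711009) - 13435 = 612732074 - 13435 = 612718639)
1/T = 1/612718639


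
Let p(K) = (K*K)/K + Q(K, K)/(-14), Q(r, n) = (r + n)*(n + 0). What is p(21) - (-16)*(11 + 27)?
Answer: 566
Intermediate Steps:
Q(r, n) = n*(n + r) (Q(r, n) = (n + r)*n = n*(n + r))
p(K) = K - K²/7 (p(K) = (K*K)/K + (K*(K + K))/(-14) = K²/K + (K*(2*K))*(-1/14) = K + (2*K²)*(-1/14) = K - K²/7)
p(21) - (-16)*(11 + 27) = (⅐)*21*(7 - 1*21) - (-16)*(11 + 27) = (⅐)*21*(7 - 21) - (-16)*38 = (⅐)*21*(-14) - 1*(-608) = -42 + 608 = 566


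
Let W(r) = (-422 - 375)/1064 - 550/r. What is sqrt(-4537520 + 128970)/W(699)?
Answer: -3718680*I*sqrt(176342)/1142303 ≈ -1367.1*I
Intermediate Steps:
W(r) = -797/1064 - 550/r (W(r) = -797*1/1064 - 550/r = -797/1064 - 550/r)
sqrt(-4537520 + 128970)/W(699) = sqrt(-4537520 + 128970)/(-797/1064 - 550/699) = sqrt(-4408550)/(-797/1064 - 550*1/699) = (5*I*sqrt(176342))/(-797/1064 - 550/699) = (5*I*sqrt(176342))/(-1142303/743736) = (5*I*sqrt(176342))*(-743736/1142303) = -3718680*I*sqrt(176342)/1142303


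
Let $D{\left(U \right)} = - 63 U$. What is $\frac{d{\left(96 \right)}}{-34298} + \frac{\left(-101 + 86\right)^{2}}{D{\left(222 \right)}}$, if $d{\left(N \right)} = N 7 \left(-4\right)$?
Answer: $\frac{1659851}{26649546} \approx 0.062284$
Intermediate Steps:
$d{\left(N \right)} = - 28 N$ ($d{\left(N \right)} = 7 N \left(-4\right) = - 28 N$)
$\frac{d{\left(96 \right)}}{-34298} + \frac{\left(-101 + 86\right)^{2}}{D{\left(222 \right)}} = \frac{\left(-28\right) 96}{-34298} + \frac{\left(-101 + 86\right)^{2}}{\left(-63\right) 222} = \left(-2688\right) \left(- \frac{1}{34298}\right) + \frac{\left(-15\right)^{2}}{-13986} = \frac{1344}{17149} + 225 \left(- \frac{1}{13986}\right) = \frac{1344}{17149} - \frac{25}{1554} = \frac{1659851}{26649546}$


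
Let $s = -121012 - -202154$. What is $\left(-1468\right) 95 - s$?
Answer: $-220602$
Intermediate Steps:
$s = 81142$ ($s = -121012 + 202154 = 81142$)
$\left(-1468\right) 95 - s = \left(-1468\right) 95 - 81142 = -139460 - 81142 = -220602$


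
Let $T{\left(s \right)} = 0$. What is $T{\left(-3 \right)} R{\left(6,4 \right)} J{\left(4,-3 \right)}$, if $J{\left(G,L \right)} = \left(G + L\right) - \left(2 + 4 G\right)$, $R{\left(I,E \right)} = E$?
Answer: $0$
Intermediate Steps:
$J{\left(G,L \right)} = -2 + L - 3 G$ ($J{\left(G,L \right)} = \left(G + L\right) - \left(2 + 4 G\right) = -2 + L - 3 G$)
$T{\left(-3 \right)} R{\left(6,4 \right)} J{\left(4,-3 \right)} = 0 \cdot 4 \left(-2 - 3 - 12\right) = 0 \left(-2 - 3 - 12\right) = 0 \left(-17\right) = 0$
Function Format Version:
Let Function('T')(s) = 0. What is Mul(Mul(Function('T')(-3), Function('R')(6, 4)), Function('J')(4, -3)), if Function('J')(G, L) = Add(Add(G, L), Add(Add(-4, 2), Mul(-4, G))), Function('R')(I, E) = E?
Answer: 0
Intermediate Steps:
Function('J')(G, L) = Add(-2, L, Mul(-3, G)) (Function('J')(G, L) = Add(Add(G, L), Add(-2, Mul(-4, G))) = Add(-2, L, Mul(-3, G)))
Mul(Mul(Function('T')(-3), Function('R')(6, 4)), Function('J')(4, -3)) = Mul(Mul(0, 4), Add(-2, -3, Mul(-3, 4))) = Mul(0, Add(-2, -3, -12)) = Mul(0, -17) = 0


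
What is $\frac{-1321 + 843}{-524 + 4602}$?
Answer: $- \frac{239}{2039} \approx -0.11721$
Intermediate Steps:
$\frac{-1321 + 843}{-524 + 4602} = - \frac{478}{4078} = \left(-478\right) \frac{1}{4078} = - \frac{239}{2039}$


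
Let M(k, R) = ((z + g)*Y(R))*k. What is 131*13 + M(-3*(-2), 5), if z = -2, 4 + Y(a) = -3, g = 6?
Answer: 1535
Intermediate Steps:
Y(a) = -7 (Y(a) = -4 - 3 = -7)
M(k, R) = -28*k (M(k, R) = ((-2 + 6)*(-7))*k = (4*(-7))*k = -28*k)
131*13 + M(-3*(-2), 5) = 131*13 - (-84)*(-2) = 1703 - 28*6 = 1703 - 168 = 1535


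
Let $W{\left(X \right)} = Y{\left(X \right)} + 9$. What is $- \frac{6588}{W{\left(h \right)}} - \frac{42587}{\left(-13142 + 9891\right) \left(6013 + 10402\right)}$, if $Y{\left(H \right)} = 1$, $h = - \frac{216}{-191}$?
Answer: $- \frac{7031385623}{10673033} \approx -658.8$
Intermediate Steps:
$h = \frac{216}{191}$ ($h = \left(-216\right) \left(- \frac{1}{191}\right) = \frac{216}{191} \approx 1.1309$)
$W{\left(X \right)} = 10$ ($W{\left(X \right)} = 1 + 9 = 10$)
$- \frac{6588}{W{\left(h \right)}} - \frac{42587}{\left(-13142 + 9891\right) \left(6013 + 10402\right)} = - \frac{6588}{10} - \frac{42587}{\left(-13142 + 9891\right) \left(6013 + 10402\right)} = \left(-6588\right) \frac{1}{10} - \frac{42587}{\left(-3251\right) 16415} = - \frac{3294}{5} - \frac{42587}{-53365165} = - \frac{3294}{5} - - \frac{42587}{53365165} = - \frac{3294}{5} + \frac{42587}{53365165} = - \frac{7031385623}{10673033}$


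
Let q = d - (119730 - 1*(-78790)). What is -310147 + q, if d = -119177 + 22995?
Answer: -604849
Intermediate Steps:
d = -96182
q = -294702 (q = -96182 - (119730 - 1*(-78790)) = -96182 - (119730 + 78790) = -96182 - 1*198520 = -96182 - 198520 = -294702)
-310147 + q = -310147 - 294702 = -604849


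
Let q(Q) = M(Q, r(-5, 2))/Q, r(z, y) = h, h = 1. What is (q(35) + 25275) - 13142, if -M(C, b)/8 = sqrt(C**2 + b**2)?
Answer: 12133 - 8*sqrt(1226)/35 ≈ 12125.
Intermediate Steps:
r(z, y) = 1
M(C, b) = -8*sqrt(C**2 + b**2)
q(Q) = -8*sqrt(1 + Q**2)/Q (q(Q) = (-8*sqrt(Q**2 + 1**2))/Q = (-8*sqrt(Q**2 + 1))/Q = (-8*sqrt(1 + Q**2))/Q = -8*sqrt(1 + Q**2)/Q)
(q(35) + 25275) - 13142 = (-8*sqrt(1 + 35**2)/35 + 25275) - 13142 = (-8*1/35*sqrt(1 + 1225) + 25275) - 13142 = (-8*1/35*sqrt(1226) + 25275) - 13142 = (-8*sqrt(1226)/35 + 25275) - 13142 = (25275 - 8*sqrt(1226)/35) - 13142 = 12133 - 8*sqrt(1226)/35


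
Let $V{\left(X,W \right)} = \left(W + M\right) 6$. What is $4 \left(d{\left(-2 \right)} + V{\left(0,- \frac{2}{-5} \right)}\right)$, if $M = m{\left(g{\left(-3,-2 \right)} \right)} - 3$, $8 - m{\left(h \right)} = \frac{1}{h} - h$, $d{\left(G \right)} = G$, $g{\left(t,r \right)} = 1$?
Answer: $\frac{608}{5} \approx 121.6$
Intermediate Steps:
$m{\left(h \right)} = 8 + h - \frac{1}{h}$ ($m{\left(h \right)} = 8 - \left(\frac{1}{h} - h\right) = 8 + \left(h - \frac{1}{h}\right) = 8 + h - \frac{1}{h}$)
$M = 5$ ($M = \left(8 + 1 - 1^{-1}\right) - 3 = \left(8 + 1 - 1\right) - 3 = 8 - 3 = 5$)
$V{\left(X,W \right)} = 30 + 6 W$ ($V{\left(X,W \right)} = \left(W + 5\right) 6 = \left(5 + W\right) 6 = 30 + 6 W$)
$4 \left(d{\left(-2 \right)} + V{\left(0,- \frac{2}{-5} \right)}\right) = 4 \left(-2 + \left(30 + 6 \left(- \frac{2}{-5}\right)\right)\right) = 4 \left(-2 + \left(30 + 6 \left(\left(-2\right) \left(- \frac{1}{5}\right)\right)\right)\right) = 4 \left(-2 + \left(30 + 6 \cdot \frac{2}{5}\right)\right) = 4 \left(-2 + \left(30 + \frac{12}{5}\right)\right) = 4 \left(-2 + \frac{162}{5}\right) = 4 \cdot \frac{152}{5} = \frac{608}{5}$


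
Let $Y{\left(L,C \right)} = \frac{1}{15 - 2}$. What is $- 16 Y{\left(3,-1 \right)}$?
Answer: $- \frac{16}{13} \approx -1.2308$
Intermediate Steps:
$Y{\left(L,C \right)} = \frac{1}{13}$
$- 16 Y{\left(3,-1 \right)} = \left(-16\right) \frac{1}{13} = - \frac{16}{13}$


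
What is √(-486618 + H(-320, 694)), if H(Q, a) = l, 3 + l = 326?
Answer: I*√486295 ≈ 697.35*I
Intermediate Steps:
l = 323 (l = -3 + 326 = 323)
H(Q, a) = 323
√(-486618 + H(-320, 694)) = √(-486618 + 323) = √(-486295) = I*√486295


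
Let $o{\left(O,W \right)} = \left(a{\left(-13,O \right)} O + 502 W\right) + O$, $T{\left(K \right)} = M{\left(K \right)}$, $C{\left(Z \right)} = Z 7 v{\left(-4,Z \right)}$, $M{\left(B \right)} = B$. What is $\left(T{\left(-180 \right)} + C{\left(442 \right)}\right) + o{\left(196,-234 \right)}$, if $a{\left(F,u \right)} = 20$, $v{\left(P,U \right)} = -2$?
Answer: $-119720$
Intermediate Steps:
$C{\left(Z \right)} = - 14 Z$ ($C{\left(Z \right)} = Z 7 \left(-2\right) = 7 Z \left(-2\right) = - 14 Z$)
$T{\left(K \right)} = K$
$o{\left(O,W \right)} = 21 O + 502 W$ ($o{\left(O,W \right)} = \left(20 O + 502 W\right) + O = 21 O + 502 W$)
$\left(T{\left(-180 \right)} + C{\left(442 \right)}\right) + o{\left(196,-234 \right)} = \left(-180 - 6188\right) + \left(21 \cdot 196 + 502 \left(-234\right)\right) = \left(-180 - 6188\right) + \left(4116 - 117468\right) = -6368 - 113352 = -119720$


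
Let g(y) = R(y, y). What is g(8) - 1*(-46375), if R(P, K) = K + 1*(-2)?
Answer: 46381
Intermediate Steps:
R(P, K) = -2 + K (R(P, K) = K - 2 = -2 + K)
g(y) = -2 + y
g(8) - 1*(-46375) = (-2 + 8) - 1*(-46375) = 6 + 46375 = 46381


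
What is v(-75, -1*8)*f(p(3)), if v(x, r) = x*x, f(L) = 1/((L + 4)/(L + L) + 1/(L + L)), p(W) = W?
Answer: 16875/4 ≈ 4218.8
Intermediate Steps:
f(L) = 1/(1/(2*L) + (4 + L)/(2*L)) (f(L) = 1/((4 + L)/((2*L)) + 1/(2*L)) = 1/((4 + L)*(1/(2*L)) + 1/(2*L)) = 1/((4 + L)/(2*L) + 1/(2*L)) = 1/(1/(2*L) + (4 + L)/(2*L)))
v(x, r) = x²
v(-75, -1*8)*f(p(3)) = (-75)²*(2*3/(5 + 3)) = 5625*(2*3/8) = 5625*(2*3*(⅛)) = 5625*(¾) = 16875/4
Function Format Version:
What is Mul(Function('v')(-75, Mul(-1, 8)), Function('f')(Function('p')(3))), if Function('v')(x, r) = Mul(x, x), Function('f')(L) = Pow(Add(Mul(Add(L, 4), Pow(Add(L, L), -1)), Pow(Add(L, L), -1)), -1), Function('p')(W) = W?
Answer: Rational(16875, 4) ≈ 4218.8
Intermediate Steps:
Function('f')(L) = Pow(Add(Mul(Rational(1, 2), Pow(L, -1)), Mul(Rational(1, 2), Pow(L, -1), Add(4, L))), -1) (Function('f')(L) = Pow(Add(Mul(Add(4, L), Pow(Mul(2, L), -1)), Pow(Mul(2, L), -1)), -1) = Pow(Add(Mul(Add(4, L), Mul(Rational(1, 2), Pow(L, -1))), Mul(Rational(1, 2), Pow(L, -1))), -1) = Pow(Add(Mul(Rational(1, 2), Pow(L, -1), Add(4, L)), Mul(Rational(1, 2), Pow(L, -1))), -1) = Pow(Add(Mul(Rational(1, 2), Pow(L, -1)), Mul(Rational(1, 2), Pow(L, -1), Add(4, L))), -1))
Function('v')(x, r) = Pow(x, 2)
Mul(Function('v')(-75, Mul(-1, 8)), Function('f')(Function('p')(3))) = Mul(Pow(-75, 2), Mul(2, 3, Pow(Add(5, 3), -1))) = Mul(5625, Mul(2, 3, Pow(8, -1))) = Mul(5625, Mul(2, 3, Rational(1, 8))) = Mul(5625, Rational(3, 4)) = Rational(16875, 4)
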